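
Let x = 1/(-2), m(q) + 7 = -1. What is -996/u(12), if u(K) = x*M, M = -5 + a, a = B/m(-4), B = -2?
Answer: -7968/19 ≈ -419.37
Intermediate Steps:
m(q) = -8 (m(q) = -7 - 1 = -8)
a = ¼ (a = -2/(-8) = -2*(-⅛) = ¼ ≈ 0.25000)
M = -19/4 (M = -5 + ¼ = -19/4 ≈ -4.7500)
x = -½ ≈ -0.50000
u(K) = 19/8 (u(K) = -½*(-19/4) = 19/8)
-996/u(12) = -996/19/8 = -996*8/19 = -7968/19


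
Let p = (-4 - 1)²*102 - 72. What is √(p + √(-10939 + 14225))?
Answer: √(2478 + √3286) ≈ 50.352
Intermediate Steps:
p = 2478 (p = (-5)²*102 - 72 = 25*102 - 72 = 2550 - 72 = 2478)
√(p + √(-10939 + 14225)) = √(2478 + √(-10939 + 14225)) = √(2478 + √3286)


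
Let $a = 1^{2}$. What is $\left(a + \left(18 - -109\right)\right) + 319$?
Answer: $447$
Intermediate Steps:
$a = 1$
$\left(a + \left(18 - -109\right)\right) + 319 = \left(1 + \left(18 - -109\right)\right) + 319 = \left(1 + \left(18 + 109\right)\right) + 319 = \left(1 + 127\right) + 319 = 128 + 319 = 447$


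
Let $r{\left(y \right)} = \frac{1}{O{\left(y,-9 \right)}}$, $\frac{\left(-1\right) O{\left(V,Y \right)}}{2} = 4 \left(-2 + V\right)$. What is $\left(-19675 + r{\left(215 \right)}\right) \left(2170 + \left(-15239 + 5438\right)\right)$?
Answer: $\frac{255838439831}{1704} \approx 1.5014 \cdot 10^{8}$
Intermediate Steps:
$O{\left(V,Y \right)} = 16 - 8 V$ ($O{\left(V,Y \right)} = - 2 \cdot 4 \left(-2 + V\right) = - 2 \left(-8 + 4 V\right) = 16 - 8 V$)
$r{\left(y \right)} = \frac{1}{16 - 8 y}$
$\left(-19675 + r{\left(215 \right)}\right) \left(2170 + \left(-15239 + 5438\right)\right) = \left(-19675 - \frac{1}{-16 + 8 \cdot 215}\right) \left(2170 + \left(-15239 + 5438\right)\right) = \left(-19675 - \frac{1}{-16 + 1720}\right) \left(2170 - 9801\right) = \left(-19675 - \frac{1}{1704}\right) \left(-7631\right) = \left(- \frac{33526201}{1704}\right) \left(-7631\right) = \frac{255838439831}{1704}$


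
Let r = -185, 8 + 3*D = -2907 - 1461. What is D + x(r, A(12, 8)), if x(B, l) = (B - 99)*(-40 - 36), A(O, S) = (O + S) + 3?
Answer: 60376/3 ≈ 20125.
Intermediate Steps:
D = -4376/3 (D = -8/3 + (-2907 - 1461)/3 = -8/3 + (1/3)*(-4368) = -8/3 - 1456 = -4376/3 ≈ -1458.7)
A(O, S) = 3 + O + S
x(B, l) = 7524 - 76*B (x(B, l) = (-99 + B)*(-76) = 7524 - 76*B)
D + x(r, A(12, 8)) = -4376/3 + (7524 - 76*(-185)) = -4376/3 + (7524 + 14060) = -4376/3 + 21584 = 60376/3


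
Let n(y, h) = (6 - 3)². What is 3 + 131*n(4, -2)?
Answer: 1182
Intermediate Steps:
n(y, h) = 9 (n(y, h) = 3² = 9)
3 + 131*n(4, -2) = 3 + 131*9 = 3 + 1179 = 1182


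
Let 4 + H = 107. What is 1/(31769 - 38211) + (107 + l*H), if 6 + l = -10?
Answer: -9927123/6442 ≈ -1541.0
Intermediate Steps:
l = -16 (l = -6 - 10 = -16)
H = 103 (H = -4 + 107 = 103)
1/(31769 - 38211) + (107 + l*H) = 1/(31769 - 38211) + (107 - 16*103) = 1/(-6442) + (107 - 1648) = -1/6442 - 1541 = -9927123/6442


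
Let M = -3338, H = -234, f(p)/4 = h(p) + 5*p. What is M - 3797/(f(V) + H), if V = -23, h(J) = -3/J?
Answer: -53153769/15950 ≈ -3332.5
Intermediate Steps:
f(p) = -12/p + 20*p (f(p) = 4*(-3/p + 5*p) = -12/p + 20*p)
M - 3797/(f(V) + H) = -3338 - 3797/((-12/(-23) + 20*(-23)) - 234) = -3338 - 3797/((-12*(-1/23) - 460) - 234) = -3338 - 3797/((12/23 - 460) - 234) = -3338 - 3797/(-10568/23 - 234) = -3338 - 3797/(-15950/23) = -3338 - 3797*(-23/15950) = -3338 + 87331/15950 = -53153769/15950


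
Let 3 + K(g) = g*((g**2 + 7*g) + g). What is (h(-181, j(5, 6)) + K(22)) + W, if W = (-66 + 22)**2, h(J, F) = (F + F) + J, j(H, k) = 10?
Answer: 16292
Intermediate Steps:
h(J, F) = J + 2*F (h(J, F) = 2*F + J = J + 2*F)
W = 1936 (W = (-44)**2 = 1936)
K(g) = -3 + g*(g**2 + 8*g) (K(g) = -3 + g*((g**2 + 7*g) + g) = -3 + g*(g**2 + 8*g))
(h(-181, j(5, 6)) + K(22)) + W = ((-181 + 2*10) + (-3 + 22**3 + 8*22**2)) + 1936 = ((-181 + 20) + (-3 + 10648 + 8*484)) + 1936 = (-161 + (-3 + 10648 + 3872)) + 1936 = (-161 + 14517) + 1936 = 14356 + 1936 = 16292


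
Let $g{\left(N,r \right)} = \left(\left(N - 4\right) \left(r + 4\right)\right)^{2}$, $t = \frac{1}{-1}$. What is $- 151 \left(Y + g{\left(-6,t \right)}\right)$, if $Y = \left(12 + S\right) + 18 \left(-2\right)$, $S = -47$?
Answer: $-125179$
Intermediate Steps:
$t = -1$
$g{\left(N,r \right)} = \left(-4 + N\right)^{2} \left(4 + r\right)^{2}$ ($g{\left(N,r \right)} = \left(\left(-4 + N\right) \left(4 + r\right)\right)^{2} = \left(-4 + N\right)^{2} \left(4 + r\right)^{2}$)
$Y = -71$ ($Y = \left(12 - 47\right) + 18 \left(-2\right) = -35 - 36 = -71$)
$- 151 \left(Y + g{\left(-6,t \right)}\right) = - 151 \left(-71 + \left(-4 - 6\right)^{2} \left(4 - 1\right)^{2}\right) = - 151 \left(-71 + \left(-10\right)^{2} \cdot 3^{2}\right) = - 151 \left(-71 + 100 \cdot 9\right) = - 151 \left(-71 + 900\right) = \left(-151\right) 829 = -125179$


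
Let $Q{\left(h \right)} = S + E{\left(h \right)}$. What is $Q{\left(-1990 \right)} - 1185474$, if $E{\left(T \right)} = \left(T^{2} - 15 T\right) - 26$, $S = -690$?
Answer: $2803760$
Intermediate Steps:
$E{\left(T \right)} = -26 + T^{2} - 15 T$
$Q{\left(h \right)} = -716 + h^{2} - 15 h$ ($Q{\left(h \right)} = -690 - \left(26 - h^{2} + 15 h\right) = -716 + h^{2} - 15 h$)
$Q{\left(-1990 \right)} - 1185474 = \left(-716 + \left(-1990\right)^{2} - -29850\right) - 1185474 = \left(-716 + 3960100 + 29850\right) - 1185474 = 3989234 - 1185474 = 2803760$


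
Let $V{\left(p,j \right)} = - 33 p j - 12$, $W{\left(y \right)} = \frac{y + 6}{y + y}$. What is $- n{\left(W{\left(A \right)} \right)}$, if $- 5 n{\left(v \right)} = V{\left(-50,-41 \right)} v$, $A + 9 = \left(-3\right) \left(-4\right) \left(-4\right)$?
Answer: $- \frac{575127}{95} \approx -6054.0$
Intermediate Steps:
$A = -57$ ($A = -9 + \left(-3\right) \left(-4\right) \left(-4\right) = -9 + 12 \left(-4\right) = -9 - 48 = -57$)
$W{\left(y \right)} = \frac{6 + y}{2 y}$
$V{\left(p,j \right)} = -12 - 33 j p$ ($V{\left(p,j \right)} = - 33 j p - 12 = -12 - 33 j p$)
$n{\left(v \right)} = \frac{67662 v}{5}$ ($n{\left(v \right)} = - \frac{\left(-12 - \left(-1353\right) \left(-50\right)\right) v}{5} = - \frac{\left(-12 - 67650\right) v}{5} = - \frac{\left(-67662\right) v}{5} = \frac{67662 v}{5}$)
$- n{\left(W{\left(A \right)} \right)} = - \frac{67662 \frac{6 - 57}{2 \left(-57\right)}}{5} = - \frac{67662 \cdot \frac{1}{2} \left(- \frac{1}{57}\right) \left(-51\right)}{5} = - \frac{67662 \cdot 17}{5 \cdot 38} = \left(-1\right) \frac{575127}{95} = - \frac{575127}{95}$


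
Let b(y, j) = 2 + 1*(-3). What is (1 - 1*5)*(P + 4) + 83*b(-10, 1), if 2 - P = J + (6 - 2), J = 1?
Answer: -87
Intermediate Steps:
P = -3 (P = 2 - (1 + (6 - 2)) = 2 - (1 + 4) = 2 - 1*5 = 2 - 5 = -3)
b(y, j) = -1 (b(y, j) = 2 - 3 = -1)
(1 - 1*5)*(P + 4) + 83*b(-10, 1) = (1 - 1*5)*(-3 + 4) + 83*(-1) = (1 - 5)*1 - 83 = -4*1 - 83 = -4 - 83 = -87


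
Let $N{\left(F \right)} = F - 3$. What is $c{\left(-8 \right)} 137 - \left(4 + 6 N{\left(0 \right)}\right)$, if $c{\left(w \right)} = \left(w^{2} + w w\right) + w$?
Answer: $16454$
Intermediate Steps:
$N{\left(F \right)} = -3 + F$
$c{\left(w \right)} = w + 2 w^{2}$ ($c{\left(w \right)} = \left(w^{2} + w^{2}\right) + w = 2 w^{2} + w = w + 2 w^{2}$)
$c{\left(-8 \right)} 137 - \left(4 + 6 N{\left(0 \right)}\right) = - 8 \left(1 + 2 \left(-8\right)\right) 137 - \left(4 + 6 \left(-3 + 0\right)\right) = - 8 \left(1 - 16\right) 137 - -14 = \left(-8\right) \left(-15\right) 137 + \left(18 - 4\right) = 120 \cdot 137 + 14 = 16440 + 14 = 16454$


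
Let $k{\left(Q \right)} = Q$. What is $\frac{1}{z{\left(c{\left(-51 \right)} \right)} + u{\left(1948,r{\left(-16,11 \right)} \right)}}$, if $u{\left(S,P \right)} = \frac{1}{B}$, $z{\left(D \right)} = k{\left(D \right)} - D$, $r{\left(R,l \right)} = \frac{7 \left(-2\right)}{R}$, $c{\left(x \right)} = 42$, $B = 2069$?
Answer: $2069$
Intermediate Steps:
$r{\left(R,l \right)} = - \frac{14}{R}$
$z{\left(D \right)} = 0$ ($z{\left(D \right)} = D - D = 0$)
$u{\left(S,P \right)} = \frac{1}{2069}$
$\frac{1}{z{\left(c{\left(-51 \right)} \right)} + u{\left(1948,r{\left(-16,11 \right)} \right)}} = \frac{1}{0 + \frac{1}{2069}} = \frac{1}{\frac{1}{2069}} = 2069$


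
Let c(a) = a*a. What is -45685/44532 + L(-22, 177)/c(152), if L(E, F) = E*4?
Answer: -33107033/32152104 ≈ -1.0297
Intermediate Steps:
L(E, F) = 4*E
c(a) = a²
-45685/44532 + L(-22, 177)/c(152) = -45685/44532 + (4*(-22))/(152²) = -45685*1/44532 - 88/23104 = -45685/44532 - 88*1/23104 = -45685/44532 - 11/2888 = -33107033/32152104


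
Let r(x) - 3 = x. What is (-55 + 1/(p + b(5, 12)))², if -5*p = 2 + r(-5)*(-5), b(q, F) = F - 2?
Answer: 4347225/1444 ≈ 3010.5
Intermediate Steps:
r(x) = 3 + x
b(q, F) = -2 + F
p = -12/5 (p = -(2 + (3 - 5)*(-5))/5 = -(2 - 2*(-5))/5 = -(2 + 10)/5 = -⅕*12 = -12/5 ≈ -2.4000)
(-55 + 1/(p + b(5, 12)))² = (-55 + 1/(-12/5 + (-2 + 12)))² = (-55 + 1/(-12/5 + 10))² = (-55 + 1/(38/5))² = (-55 + 5/38)² = (-2085/38)² = 4347225/1444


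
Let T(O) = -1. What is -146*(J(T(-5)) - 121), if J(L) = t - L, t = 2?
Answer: 17228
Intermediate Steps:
J(L) = 2 - L
-146*(J(T(-5)) - 121) = -146*((2 - 1*(-1)) - 121) = -146*((2 + 1) - 121) = -146*(3 - 121) = -146*(-118) = 17228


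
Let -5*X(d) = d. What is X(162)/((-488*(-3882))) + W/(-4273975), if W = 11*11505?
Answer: -7996209789/269889554120 ≈ -0.029628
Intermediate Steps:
W = 126555
X(d) = -d/5
X(162)/((-488*(-3882))) + W/(-4273975) = (-1/5*162)/((-488*(-3882))) + 126555/(-4273975) = -162/5/1894416 + 126555*(-1/4273975) = -162/5*1/1894416 - 25311/854795 = -27/1578680 - 25311/854795 = -7996209789/269889554120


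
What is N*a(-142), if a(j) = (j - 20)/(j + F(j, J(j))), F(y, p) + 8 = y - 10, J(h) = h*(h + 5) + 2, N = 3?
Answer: 243/151 ≈ 1.6093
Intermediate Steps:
J(h) = 2 + h*(5 + h) (J(h) = h*(5 + h) + 2 = 2 + h*(5 + h))
F(y, p) = -18 + y (F(y, p) = -8 + (y - 10) = -8 + (-10 + y) = -18 + y)
a(j) = (-20 + j)/(-18 + 2*j) (a(j) = (j - 20)/(j + (-18 + j)) = (-20 + j)/(-18 + 2*j))
N*a(-142) = 3*((-20 - 142)/(2*(-9 - 142))) = 3*((1/2)*(-162)/(-151)) = 3*((1/2)*(-1/151)*(-162)) = 3*(81/151) = 243/151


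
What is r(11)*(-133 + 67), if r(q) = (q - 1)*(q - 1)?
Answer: -6600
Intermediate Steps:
r(q) = (-1 + q)² (r(q) = (-1 + q)*(-1 + q) = (-1 + q)²)
r(11)*(-133 + 67) = (-1 + 11)²*(-133 + 67) = 10²*(-66) = 100*(-66) = -6600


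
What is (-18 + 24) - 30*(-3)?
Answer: 96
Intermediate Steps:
(-18 + 24) - 30*(-3) = 6 + 90 = 96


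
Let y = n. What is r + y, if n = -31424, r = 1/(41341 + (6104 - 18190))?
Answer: -919309119/29255 ≈ -31424.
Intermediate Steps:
r = 1/29255 (r = 1/(41341 - 12086) = 1/29255 ≈ 3.4182e-5)
y = -31424
r + y = 1/29255 - 31424 = -919309119/29255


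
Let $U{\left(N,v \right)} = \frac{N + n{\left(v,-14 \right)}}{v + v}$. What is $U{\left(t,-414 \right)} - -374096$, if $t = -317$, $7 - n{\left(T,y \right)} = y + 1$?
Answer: $\frac{34416865}{92} \approx 3.741 \cdot 10^{5}$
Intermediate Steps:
$n{\left(T,y \right)} = 6 - y$ ($n{\left(T,y \right)} = 7 - \left(y + 1\right) = 7 - \left(1 + y\right) = 6 - y$)
$U{\left(N,v \right)} = \frac{20 + N}{2 v}$ ($U{\left(N,v \right)} = \frac{N + \left(6 - -14\right)}{v + v} = \frac{N + \left(6 + 14\right)}{2 v} = \left(N + 20\right) \frac{1}{2 v} = \left(20 + N\right) \frac{1}{2 v} = \frac{20 + N}{2 v}$)
$U{\left(t,-414 \right)} - -374096 = \frac{20 - 317}{2 \left(-414\right)} - -374096 = \frac{1}{2} \left(- \frac{1}{414}\right) \left(-297\right) + 374096 = \frac{33}{92} + 374096 = \frac{34416865}{92}$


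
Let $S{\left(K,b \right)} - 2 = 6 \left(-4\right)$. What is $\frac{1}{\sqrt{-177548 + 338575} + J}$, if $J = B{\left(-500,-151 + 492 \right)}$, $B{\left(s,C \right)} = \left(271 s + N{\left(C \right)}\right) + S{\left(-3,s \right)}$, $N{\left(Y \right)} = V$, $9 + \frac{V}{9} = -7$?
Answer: $- \frac{135666}{18405102529} - \frac{\sqrt{161027}}{18405102529} \approx -7.3929 \cdot 10^{-6}$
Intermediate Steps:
$V = -144$ ($V = -81 + 9 \left(-7\right) = -81 - 63 = -144$)
$S{\left(K,b \right)} = -22$ ($S{\left(K,b \right)} = 2 + 6 \left(-4\right) = 2 - 24 = -22$)
$N{\left(Y \right)} = -144$
$B{\left(s,C \right)} = -166 + 271 s$ ($B{\left(s,C \right)} = \left(271 s - 144\right) - 22 = \left(-144 + 271 s\right) - 22 = -166 + 271 s$)
$J = -135666$ ($J = -166 + 271 \left(-500\right) = -166 - 135500 = -135666$)
$\frac{1}{\sqrt{-177548 + 338575} + J} = \frac{1}{\sqrt{-177548 + 338575} - 135666} = \frac{1}{\sqrt{161027} - 135666} = \frac{1}{-135666 + \sqrt{161027}}$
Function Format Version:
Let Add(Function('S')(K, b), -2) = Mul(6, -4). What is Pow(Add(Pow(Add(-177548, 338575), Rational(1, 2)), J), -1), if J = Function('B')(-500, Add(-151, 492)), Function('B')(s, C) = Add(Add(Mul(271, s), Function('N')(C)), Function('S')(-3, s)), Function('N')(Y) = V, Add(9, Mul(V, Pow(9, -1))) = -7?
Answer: Add(Rational(-135666, 18405102529), Mul(Rational(-1, 18405102529), Pow(161027, Rational(1, 2)))) ≈ -7.3929e-6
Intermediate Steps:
V = -144 (V = Add(-81, Mul(9, -7)) = Add(-81, -63) = -144)
Function('S')(K, b) = -22 (Function('S')(K, b) = Add(2, Mul(6, -4)) = Add(2, -24) = -22)
Function('N')(Y) = -144
Function('B')(s, C) = Add(-166, Mul(271, s)) (Function('B')(s, C) = Add(Add(Mul(271, s), -144), -22) = Add(Add(-144, Mul(271, s)), -22) = Add(-166, Mul(271, s)))
J = -135666 (J = Add(-166, Mul(271, -500)) = Add(-166, -135500) = -135666)
Pow(Add(Pow(Add(-177548, 338575), Rational(1, 2)), J), -1) = Pow(Add(Pow(Add(-177548, 338575), Rational(1, 2)), -135666), -1) = Pow(Add(Pow(161027, Rational(1, 2)), -135666), -1) = Pow(Add(-135666, Pow(161027, Rational(1, 2))), -1)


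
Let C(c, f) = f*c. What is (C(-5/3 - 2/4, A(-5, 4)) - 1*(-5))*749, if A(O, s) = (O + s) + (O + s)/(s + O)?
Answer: 3745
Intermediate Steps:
A(O, s) = 1 + O + s (A(O, s) = (O + s) + (O + s)/(O + s) = (O + s) + 1 = 1 + O + s)
C(c, f) = c*f
(C(-5/3 - 2/4, A(-5, 4)) - 1*(-5))*749 = ((-5/3 - 2/4)*(1 - 5 + 4) - 1*(-5))*749 = ((-5*⅓ - 2*¼)*0 + 5)*749 = ((-5/3 - ½)*0 + 5)*749 = (-13/6*0 + 5)*749 = (0 + 5)*749 = 5*749 = 3745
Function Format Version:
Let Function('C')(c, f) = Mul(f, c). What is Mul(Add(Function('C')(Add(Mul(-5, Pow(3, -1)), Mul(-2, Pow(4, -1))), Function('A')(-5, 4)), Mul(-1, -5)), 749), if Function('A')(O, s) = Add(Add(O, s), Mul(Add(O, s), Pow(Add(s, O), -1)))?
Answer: 3745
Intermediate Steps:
Function('A')(O, s) = Add(1, O, s) (Function('A')(O, s) = Add(Add(O, s), Mul(Add(O, s), Pow(Add(O, s), -1))) = Add(Add(O, s), 1) = Add(1, O, s))
Function('C')(c, f) = Mul(c, f)
Mul(Add(Function('C')(Add(Mul(-5, Pow(3, -1)), Mul(-2, Pow(4, -1))), Function('A')(-5, 4)), Mul(-1, -5)), 749) = Mul(Add(Mul(Add(Mul(-5, Pow(3, -1)), Mul(-2, Pow(4, -1))), Add(1, -5, 4)), Mul(-1, -5)), 749) = Mul(Add(Mul(Add(Mul(-5, Rational(1, 3)), Mul(-2, Rational(1, 4))), 0), 5), 749) = Mul(Add(Mul(Add(Rational(-5, 3), Rational(-1, 2)), 0), 5), 749) = Mul(Add(Mul(Rational(-13, 6), 0), 5), 749) = Mul(Add(0, 5), 749) = Mul(5, 749) = 3745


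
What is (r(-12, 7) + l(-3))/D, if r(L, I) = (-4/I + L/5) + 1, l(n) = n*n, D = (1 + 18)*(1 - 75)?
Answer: -123/24605 ≈ -0.0049990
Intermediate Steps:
D = -1406 (D = 19*(-74) = -1406)
l(n) = n**2
r(L, I) = 1 - 4/I + L/5 (r(L, I) = (-4/I + L*(1/5)) + 1 = (-4/I + L/5) + 1 = 1 - 4/I + L/5)
(r(-12, 7) + l(-3))/D = ((1 - 4/7 + (1/5)*(-12)) + (-3)**2)/(-1406) = ((1 - 4*1/7 - 12/5) + 9)*(-1/1406) = ((1 - 4/7 - 12/5) + 9)*(-1/1406) = (-69/35 + 9)*(-1/1406) = (246/35)*(-1/1406) = -123/24605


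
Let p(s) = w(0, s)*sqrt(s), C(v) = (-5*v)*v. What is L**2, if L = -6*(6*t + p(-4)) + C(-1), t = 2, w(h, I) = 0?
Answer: 5929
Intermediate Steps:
C(v) = -5*v**2
p(s) = 0 (p(s) = 0*sqrt(s) = 0)
L = -77 (L = -6*(6*2 + 0) - 5*(-1)**2 = -6*(12 + 0) - 5*1 = -6*12 - 5 = -72 - 5 = -77)
L**2 = (-77)**2 = 5929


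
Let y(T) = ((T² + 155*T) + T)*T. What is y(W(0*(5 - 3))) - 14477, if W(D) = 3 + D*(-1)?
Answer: -13046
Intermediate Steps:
W(D) = 3 - D
y(T) = T*(T² + 156*T) (y(T) = (T² + 156*T)*T = T*(T² + 156*T))
y(W(0*(5 - 3))) - 14477 = (3 - 0*(5 - 3))²*(156 + (3 - 0*(5 - 3))) - 14477 = (3 - 0*2)²*(156 + (3 - 0*2)) - 14477 = (3 - 1*0)²*(156 + (3 - 1*0)) - 14477 = (3 + 0)²*(156 + (3 + 0)) - 14477 = 3²*(156 + 3) - 14477 = 9*159 - 14477 = 1431 - 14477 = -13046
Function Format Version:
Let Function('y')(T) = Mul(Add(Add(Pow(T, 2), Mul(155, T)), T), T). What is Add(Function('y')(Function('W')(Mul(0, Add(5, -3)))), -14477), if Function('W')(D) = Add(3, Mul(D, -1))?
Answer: -13046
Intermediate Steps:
Function('W')(D) = Add(3, Mul(-1, D))
Function('y')(T) = Mul(T, Add(Pow(T, 2), Mul(156, T))) (Function('y')(T) = Mul(Add(Pow(T, 2), Mul(156, T)), T) = Mul(T, Add(Pow(T, 2), Mul(156, T))))
Add(Function('y')(Function('W')(Mul(0, Add(5, -3)))), -14477) = Add(Mul(Pow(Add(3, Mul(-1, Mul(0, Add(5, -3)))), 2), Add(156, Add(3, Mul(-1, Mul(0, Add(5, -3)))))), -14477) = Add(Mul(Pow(Add(3, Mul(-1, Mul(0, 2))), 2), Add(156, Add(3, Mul(-1, Mul(0, 2))))), -14477) = Add(Mul(Pow(Add(3, Mul(-1, 0)), 2), Add(156, Add(3, Mul(-1, 0)))), -14477) = Add(Mul(Pow(Add(3, 0), 2), Add(156, Add(3, 0))), -14477) = Add(Mul(Pow(3, 2), Add(156, 3)), -14477) = Add(Mul(9, 159), -14477) = Add(1431, -14477) = -13046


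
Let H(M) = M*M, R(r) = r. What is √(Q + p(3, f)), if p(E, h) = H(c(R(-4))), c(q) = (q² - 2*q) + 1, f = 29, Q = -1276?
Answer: I*√651 ≈ 25.515*I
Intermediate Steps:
c(q) = 1 + q² - 2*q
H(M) = M²
p(E, h) = 625 (p(E, h) = (1 + (-4)² - 2*(-4))² = (1 + 16 + 8)² = 25² = 625)
√(Q + p(3, f)) = √(-1276 + 625) = √(-651) = I*√651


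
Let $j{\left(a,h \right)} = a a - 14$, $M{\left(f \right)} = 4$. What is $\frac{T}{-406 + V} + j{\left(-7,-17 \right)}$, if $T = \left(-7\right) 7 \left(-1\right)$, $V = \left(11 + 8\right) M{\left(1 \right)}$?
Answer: $\frac{11501}{330} \approx 34.852$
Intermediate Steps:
$V = 76$ ($V = \left(11 + 8\right) 4 = 19 \cdot 4 = 76$)
$j{\left(a,h \right)} = -14 + a^{2}$ ($j{\left(a,h \right)} = a^{2} - 14 = -14 + a^{2}$)
$T = 49$ ($T = \left(-49\right) \left(-1\right) = 49$)
$\frac{T}{-406 + V} + j{\left(-7,-17 \right)} = \frac{49}{-406 + 76} - \left(14 - \left(-7\right)^{2}\right) = \frac{49}{-330} + \left(-14 + 49\right) = 49 \left(- \frac{1}{330}\right) + 35 = - \frac{49}{330} + 35 = \frac{11501}{330}$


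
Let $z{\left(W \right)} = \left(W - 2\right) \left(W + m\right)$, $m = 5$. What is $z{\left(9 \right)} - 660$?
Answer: $-562$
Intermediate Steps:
$z{\left(W \right)} = \left(-2 + W\right) \left(5 + W\right)$ ($z{\left(W \right)} = \left(W - 2\right) \left(W + 5\right) = \left(-2 + W\right) \left(5 + W\right)$)
$z{\left(9 \right)} - 660 = \left(-10 + 9^{2} + 3 \cdot 9\right) - 660 = \left(-10 + 81 + 27\right) - 660 = 98 - 660 = -562$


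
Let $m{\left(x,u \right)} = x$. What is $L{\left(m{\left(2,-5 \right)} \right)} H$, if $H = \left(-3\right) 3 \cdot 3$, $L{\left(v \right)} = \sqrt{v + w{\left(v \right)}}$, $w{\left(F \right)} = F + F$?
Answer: $- 27 \sqrt{6} \approx -66.136$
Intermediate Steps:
$w{\left(F \right)} = 2 F$
$L{\left(v \right)} = \sqrt{3} \sqrt{v}$ ($L{\left(v \right)} = \sqrt{v + 2 v} = \sqrt{3 v} = \sqrt{3} \sqrt{v}$)
$H = -27$ ($H = \left(-9\right) 3 = -27$)
$L{\left(m{\left(2,-5 \right)} \right)} H = \sqrt{3} \sqrt{2} \left(-27\right) = \sqrt{6} \left(-27\right) = - 27 \sqrt{6}$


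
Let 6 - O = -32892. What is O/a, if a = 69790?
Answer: 16449/34895 ≈ 0.47139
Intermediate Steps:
O = 32898 (O = 6 - 1*(-32892) = 6 + 32892 = 32898)
O/a = 32898/69790 = 32898*(1/69790) = 16449/34895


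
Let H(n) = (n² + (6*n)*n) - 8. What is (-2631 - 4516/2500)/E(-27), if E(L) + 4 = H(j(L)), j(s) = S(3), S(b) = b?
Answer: -1645504/31875 ≈ -51.624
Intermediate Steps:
j(s) = 3
H(n) = -8 + 7*n² (H(n) = (n² + 6*n²) - 8 = 7*n² - 8 = -8 + 7*n²)
E(L) = 51 (E(L) = -4 + (-8 + 7*3²) = -4 + (-8 + 7*9) = -4 + (-8 + 63) = -4 + 55 = 51)
(-2631 - 4516/2500)/E(-27) = (-2631 - 4516/2500)/51 = (-2631 - 4516*1/2500)*(1/51) = (-2631 - 1129/625)*(1/51) = -1645504/625*1/51 = -1645504/31875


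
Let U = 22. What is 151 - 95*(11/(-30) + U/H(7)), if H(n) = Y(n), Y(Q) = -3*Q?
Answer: 3995/14 ≈ 285.36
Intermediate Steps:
H(n) = -3*n
151 - 95*(11/(-30) + U/H(7)) = 151 - 95*(11/(-30) + 22/((-3*7))) = 151 - 95*(11*(-1/30) + 22/(-21)) = 151 - 95*(-11/30 + 22*(-1/21)) = 151 - 95*(-11/30 - 22/21) = 151 - 95*(-99/70) = 151 + 1881/14 = 3995/14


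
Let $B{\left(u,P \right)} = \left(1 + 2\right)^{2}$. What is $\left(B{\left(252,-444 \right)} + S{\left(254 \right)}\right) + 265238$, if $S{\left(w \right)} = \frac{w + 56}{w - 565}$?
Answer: $\frac{82491507}{311} \approx 2.6525 \cdot 10^{5}$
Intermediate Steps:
$B{\left(u,P \right)} = 9$ ($B{\left(u,P \right)} = 3^{2} = 9$)
$S{\left(w \right)} = \frac{56 + w}{-565 + w}$
$\left(B{\left(252,-444 \right)} + S{\left(254 \right)}\right) + 265238 = \left(9 + \frac{56 + 254}{-565 + 254}\right) + 265238 = \left(9 + \frac{1}{-311} \cdot 310\right) + 265238 = \left(9 - \frac{310}{311}\right) + 265238 = \frac{2489}{311} + 265238 = \frac{82491507}{311}$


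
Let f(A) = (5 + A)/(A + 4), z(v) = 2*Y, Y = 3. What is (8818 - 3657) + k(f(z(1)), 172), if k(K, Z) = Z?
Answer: 5333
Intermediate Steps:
z(v) = 6 (z(v) = 2*3 = 6)
f(A) = (5 + A)/(4 + A)
(8818 - 3657) + k(f(z(1)), 172) = (8818 - 3657) + 172 = 5161 + 172 = 5333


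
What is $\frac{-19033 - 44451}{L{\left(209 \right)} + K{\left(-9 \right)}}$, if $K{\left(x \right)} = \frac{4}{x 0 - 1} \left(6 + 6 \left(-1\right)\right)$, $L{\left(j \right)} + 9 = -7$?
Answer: $\frac{15871}{4} \approx 3967.8$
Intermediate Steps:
$L{\left(j \right)} = -16$ ($L{\left(j \right)} = -9 - 7 = -16$)
$K{\left(x \right)} = 0$ ($K{\left(x \right)} = \frac{4}{0 - 1} \left(6 - 6\right) = \frac{4}{-1} \cdot 0 = 4 \left(-1\right) 0 = \left(-4\right) 0 = 0$)
$\frac{-19033 - 44451}{L{\left(209 \right)} + K{\left(-9 \right)}} = \frac{-19033 - 44451}{-16 + 0} = - \frac{63484}{-16} = \left(-63484\right) \left(- \frac{1}{16}\right) = \frac{15871}{4}$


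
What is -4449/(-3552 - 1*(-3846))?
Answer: -1483/98 ≈ -15.133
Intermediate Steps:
-4449/(-3552 - 1*(-3846)) = -4449/(-3552 + 3846) = -4449/294 = -4449*1/294 = -1483/98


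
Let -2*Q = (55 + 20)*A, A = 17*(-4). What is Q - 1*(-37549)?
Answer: 40099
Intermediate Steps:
A = -68
Q = 2550 (Q = -(55 + 20)*(-68)/2 = -75*(-68)/2 = -½*(-5100) = 2550)
Q - 1*(-37549) = 2550 - 1*(-37549) = 2550 + 37549 = 40099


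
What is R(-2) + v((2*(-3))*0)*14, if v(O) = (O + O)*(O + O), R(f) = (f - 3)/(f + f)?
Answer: 5/4 ≈ 1.2500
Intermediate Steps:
R(f) = (-3 + f)/(2*f) (R(f) = (-3 + f)/((2*f)) = (-3 + f)*(1/(2*f)) = (-3 + f)/(2*f))
v(O) = 4*O² (v(O) = (2*O)*(2*O) = 4*O²)
R(-2) + v((2*(-3))*0)*14 = (½)*(-3 - 2)/(-2) + (4*((2*(-3))*0)²)*14 = (½)*(-½)*(-5) + (4*(-6*0)²)*14 = 5/4 + (4*0²)*14 = 5/4 + (4*0)*14 = 5/4 + 0*14 = 5/4 + 0 = 5/4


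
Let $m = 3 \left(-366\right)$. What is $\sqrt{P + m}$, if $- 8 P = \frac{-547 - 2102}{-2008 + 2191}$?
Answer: $\frac{11 i \sqrt{539362}}{244} \approx 33.109 i$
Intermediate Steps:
$m = -1098$
$P = \frac{883}{488}$ ($P = - \frac{\left(-547 - 2102\right) \frac{1}{-2008 + 2191}}{8} = - \frac{\left(-2649\right) \frac{1}{183}}{8} = \left(- \frac{1}{8}\right) \left(- \frac{883}{61}\right) = \frac{883}{488} \approx 1.8094$)
$\sqrt{P + m} = \sqrt{\frac{883}{488} - 1098} = \sqrt{- \frac{534941}{488}} = \frac{11 i \sqrt{539362}}{244}$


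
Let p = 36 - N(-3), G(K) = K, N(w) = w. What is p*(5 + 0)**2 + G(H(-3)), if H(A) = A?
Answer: 972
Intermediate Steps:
p = 39 (p = 36 - 1*(-3) = 36 + 3 = 39)
p*(5 + 0)**2 + G(H(-3)) = 39*(5 + 0)**2 - 3 = 39*5**2 - 3 = 39*25 - 3 = 975 - 3 = 972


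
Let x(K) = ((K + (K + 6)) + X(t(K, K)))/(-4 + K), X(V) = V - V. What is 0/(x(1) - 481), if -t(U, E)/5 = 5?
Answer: 0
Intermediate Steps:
t(U, E) = -25 (t(U, E) = -5*5 = -25)
X(V) = 0
x(K) = (6 + 2*K)/(-4 + K) (x(K) = ((K + (K + 6)) + 0)/(-4 + K) = ((K + (6 + K)) + 0)/(-4 + K) = ((6 + 2*K) + 0)/(-4 + K) = (6 + 2*K)/(-4 + K))
0/(x(1) - 481) = 0/(2*(3 + 1)/(-4 + 1) - 481) = 0/(2*4/(-3) - 481) = 0/(2*(-⅓)*4 - 481) = 0/(-8/3 - 481) = 0/(-1451/3) = 0*(-3/1451) = 0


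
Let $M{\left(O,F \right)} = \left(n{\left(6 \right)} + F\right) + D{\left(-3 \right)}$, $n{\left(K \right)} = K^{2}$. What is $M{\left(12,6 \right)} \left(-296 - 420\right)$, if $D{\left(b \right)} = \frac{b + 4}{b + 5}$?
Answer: $-30430$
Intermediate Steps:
$D{\left(b \right)} = \frac{4 + b}{5 + b}$
$M{\left(O,F \right)} = \frac{73}{2} + F$ ($M{\left(O,F \right)} = \left(6^{2} + F\right) + \frac{4 - 3}{5 - 3} = \left(36 + F\right) + \frac{1}{2} \cdot 1 = \left(36 + F\right) + \frac{1}{2} = \frac{73}{2} + F$)
$M{\left(12,6 \right)} \left(-296 - 420\right) = \left(\frac{73}{2} + 6\right) \left(-296 - 420\right) = \frac{85}{2} \left(-716\right) = -30430$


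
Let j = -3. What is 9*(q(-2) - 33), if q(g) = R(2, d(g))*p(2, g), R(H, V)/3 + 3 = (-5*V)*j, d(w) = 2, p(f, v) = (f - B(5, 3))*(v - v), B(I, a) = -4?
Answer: -297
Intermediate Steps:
p(f, v) = 0 (p(f, v) = (f - 1*(-4))*(v - v) = (f + 4)*0 = (4 + f)*0 = 0)
R(H, V) = -9 + 45*V (R(H, V) = -9 + 3*(-5*V*(-3)) = -9 + 3*(15*V) = -9 + 45*V)
q(g) = 0 (q(g) = (-9 + 45*2)*0 = (-9 + 90)*0 = 81*0 = 0)
9*(q(-2) - 33) = 9*(0 - 33) = 9*(-33) = -297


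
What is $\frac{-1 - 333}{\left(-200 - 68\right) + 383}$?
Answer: $- \frac{334}{115} \approx -2.9043$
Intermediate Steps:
$\frac{-1 - 333}{\left(-200 - 68\right) + 383} = - \frac{334}{\left(-200 - 68\right) + 383} = - \frac{334}{-268 + 383} = - \frac{334}{115}$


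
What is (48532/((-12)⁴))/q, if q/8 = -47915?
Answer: -12133/1987130880 ≈ -6.1058e-6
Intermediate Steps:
q = -383320 (q = 8*(-47915) = -383320)
(48532/((-12)⁴))/q = (48532/((-12)⁴))/(-383320) = (48532/20736)*(-1/383320) = (48532*(1/20736))*(-1/383320) = (12133/5184)*(-1/383320) = -12133/1987130880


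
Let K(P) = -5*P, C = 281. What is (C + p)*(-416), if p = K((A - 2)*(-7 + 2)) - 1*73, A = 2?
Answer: -86528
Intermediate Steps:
p = -73 (p = -5*(2 - 2)*(-7 + 2) - 1*73 = -0*(-5) - 73 = -5*0 - 73 = 0 - 73 = -73)
(C + p)*(-416) = (281 - 73)*(-416) = 208*(-416) = -86528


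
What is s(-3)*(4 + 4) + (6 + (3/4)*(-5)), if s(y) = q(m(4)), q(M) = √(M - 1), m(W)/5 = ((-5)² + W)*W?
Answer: 9/4 + 8*√579 ≈ 194.75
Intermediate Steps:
m(W) = 5*W*(25 + W) (m(W) = 5*(((-5)² + W)*W) = 5*((25 + W)*W) = 5*(W*(25 + W)) = 5*W*(25 + W))
q(M) = √(-1 + M)
s(y) = √579 (s(y) = √(-1 + 5*4*(25 + 4)) = √(-1 + 5*4*29) = √(-1 + 580) = √579)
s(-3)*(4 + 4) + (6 + (3/4)*(-5)) = √579*(4 + 4) + (6 + (3/4)*(-5)) = √579*8 + (6 + (3*(¼))*(-5)) = 8*√579 + (6 + (¾)*(-5)) = 8*√579 + (6 - 15/4) = 8*√579 + 9/4 = 9/4 + 8*√579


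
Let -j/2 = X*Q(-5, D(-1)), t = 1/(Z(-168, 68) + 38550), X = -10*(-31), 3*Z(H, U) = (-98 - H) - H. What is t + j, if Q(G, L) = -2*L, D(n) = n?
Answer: -143701117/115888 ≈ -1240.0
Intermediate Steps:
Z(H, U) = -98/3 - 2*H/3 (Z(H, U) = ((-98 - H) - H)/3 = (-98 - 2*H)/3 = -98/3 - 2*H/3)
X = 310
t = 3/115888 (t = 1/((-98/3 - 2/3*(-168)) + 38550) = 1/((-98/3 + 112) + 38550) = 1/(238/3 + 38550) = 1/(115888/3) = 3/115888 ≈ 2.5887e-5)
j = -1240 (j = -620*(-2*(-1)) = -620*2 = -2*620 = -1240)
t + j = 3/115888 - 1240 = -143701117/115888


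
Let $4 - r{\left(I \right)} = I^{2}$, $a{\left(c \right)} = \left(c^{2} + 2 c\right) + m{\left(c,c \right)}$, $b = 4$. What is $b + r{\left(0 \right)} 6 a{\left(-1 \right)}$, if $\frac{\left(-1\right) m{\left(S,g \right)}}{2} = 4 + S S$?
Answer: $-260$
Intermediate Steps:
$m{\left(S,g \right)} = -8 - 2 S^{2}$ ($m{\left(S,g \right)} = - 2 \left(4 + S S\right) = - 2 \left(4 + S^{2}\right) = -8 - 2 S^{2}$)
$a{\left(c \right)} = -8 - c^{2} + 2 c$ ($a{\left(c \right)} = \left(c^{2} + 2 c\right) - \left(8 + 2 c^{2}\right) = -8 - c^{2} + 2 c$)
$r{\left(I \right)} = 4 - I^{2}$
$b + r{\left(0 \right)} 6 a{\left(-1 \right)} = 4 + \left(4 - 0^{2}\right) 6 \left(-8 - \left(-1\right)^{2} + 2 \left(-1\right)\right) = 4 + \left(4 - 0\right) 6 \left(-8 - 1 - 2\right) = 4 + \left(4 + 0\right) 6 \left(-8 - 1 - 2\right) = 4 + 4 \cdot 6 \left(-11\right) = 4 + 24 \left(-11\right) = 4 - 264 = -260$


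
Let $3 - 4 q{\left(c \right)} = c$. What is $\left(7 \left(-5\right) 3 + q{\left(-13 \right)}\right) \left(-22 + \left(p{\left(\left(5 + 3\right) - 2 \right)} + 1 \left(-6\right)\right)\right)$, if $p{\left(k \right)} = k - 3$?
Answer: $2525$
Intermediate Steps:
$p{\left(k \right)} = -3 + k$
$q{\left(c \right)} = \frac{3}{4} - \frac{c}{4}$
$\left(7 \left(-5\right) 3 + q{\left(-13 \right)}\right) \left(-22 + \left(p{\left(\left(5 + 3\right) - 2 \right)} + 1 \left(-6\right)\right)\right) = \left(7 \left(-5\right) 3 + \left(\frac{3}{4} - - \frac{13}{4}\right)\right) \left(-22 + \left(\left(-3 + \left(\left(5 + 3\right) - 2\right)\right) + 1 \left(-6\right)\right)\right) = \left(\left(-35\right) 3 + \left(\frac{3}{4} + \frac{13}{4}\right)\right) \left(-22 + \left(\left(-3 + \left(8 - 2\right)\right) - 6\right)\right) = \left(-105 + 4\right) \left(-22 + \left(\left(-3 + 6\right) - 6\right)\right) = - 101 \left(-22 + \left(3 - 6\right)\right) = - 101 \left(-22 - 3\right) = \left(-101\right) \left(-25\right) = 2525$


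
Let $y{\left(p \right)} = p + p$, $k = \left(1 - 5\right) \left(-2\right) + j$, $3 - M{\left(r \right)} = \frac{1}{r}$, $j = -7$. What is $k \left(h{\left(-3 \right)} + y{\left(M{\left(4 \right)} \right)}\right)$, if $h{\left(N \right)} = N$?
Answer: $\frac{5}{2} \approx 2.5$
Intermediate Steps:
$M{\left(r \right)} = 3 - \frac{1}{r}$
$k = 1$ ($k = \left(1 - 5\right) \left(-2\right) - 7 = \left(-4\right) \left(-2\right) - 7 = 8 - 7 = 1$)
$y{\left(p \right)} = 2 p$
$k \left(h{\left(-3 \right)} + y{\left(M{\left(4 \right)} \right)}\right) = 1 \left(-3 + 2 \left(3 - \frac{1}{4}\right)\right) = 1 \left(-3 + 2 \cdot \frac{11}{4}\right) = 1 \left(-3 + \frac{11}{2}\right) = 1 \cdot \frac{5}{2} = \frac{5}{2}$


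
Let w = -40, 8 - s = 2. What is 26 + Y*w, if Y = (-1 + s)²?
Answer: -974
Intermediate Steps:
s = 6 (s = 8 - 1*2 = 8 - 2 = 6)
Y = 25 (Y = (-1 + 6)² = 5² = 25)
26 + Y*w = 26 + 25*(-40) = 26 - 1000 = -974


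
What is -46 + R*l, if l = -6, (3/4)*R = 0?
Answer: -46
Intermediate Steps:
R = 0 (R = (4/3)*0 = 0)
-46 + R*l = -46 + 0*(-6) = -46 + 0 = -46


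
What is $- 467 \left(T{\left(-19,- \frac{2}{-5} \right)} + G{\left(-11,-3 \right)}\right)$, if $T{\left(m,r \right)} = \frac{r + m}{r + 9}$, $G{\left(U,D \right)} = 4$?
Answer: $- \frac{44365}{47} \approx -943.94$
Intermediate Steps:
$T{\left(m,r \right)} = \frac{m + r}{9 + r}$
$- 467 \left(T{\left(-19,- \frac{2}{-5} \right)} + G{\left(-11,-3 \right)}\right) = - 467 \left(\frac{-19 - \frac{2}{-5}}{9 - \frac{2}{-5}} + 4\right) = - 467 \left(\frac{-19 - - \frac{2}{5}}{9 - - \frac{2}{5}} + 4\right) = - 467 \left(\frac{-19 + \frac{2}{5}}{9 + \frac{2}{5}} + 4\right) = - 467 \left(\frac{1}{\frac{47}{5}} \left(- \frac{93}{5}\right) + 4\right) = - 467 \left(\frac{5}{47} \left(- \frac{93}{5}\right) + 4\right) = - 467 \left(- \frac{93}{47} + 4\right) = \left(-467\right) \frac{95}{47} = - \frac{44365}{47}$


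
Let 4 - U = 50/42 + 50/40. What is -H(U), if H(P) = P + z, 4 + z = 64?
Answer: -5171/84 ≈ -61.560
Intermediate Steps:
z = 60 (z = -4 + 64 = 60)
U = 131/84 (U = 4 - (50/42 + 50/40) = 4 - (50*(1/42) + 50*(1/40)) = 4 - (25/21 + 5/4) = 4 - 1*205/84 = 4 - 205/84 = 131/84 ≈ 1.5595)
H(P) = 60 + P (H(P) = P + 60 = 60 + P)
-H(U) = -(60 + 131/84) = -1*5171/84 = -5171/84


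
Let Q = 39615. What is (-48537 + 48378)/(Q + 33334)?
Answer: -159/72949 ≈ -0.0021796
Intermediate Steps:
(-48537 + 48378)/(Q + 33334) = (-48537 + 48378)/(39615 + 33334) = -159/72949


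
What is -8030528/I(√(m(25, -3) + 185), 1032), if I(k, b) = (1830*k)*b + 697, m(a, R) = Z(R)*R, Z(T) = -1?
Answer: 5597278016/670531867750991 - 30332267919360*√47/670531867750991 ≈ -0.31011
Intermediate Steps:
m(a, R) = -R
I(k, b) = 697 + 1830*b*k (I(k, b) = 1830*b*k + 697 = 697 + 1830*b*k)
-8030528/I(√(m(25, -3) + 185), 1032) = -8030528/(697 + 1830*1032*√(-1*(-3) + 185)) = -8030528/(697 + 1830*1032*√(3 + 185)) = -8030528/(697 + 1830*1032*√188) = -8030528/(697 + 1830*1032*(2*√47)) = -8030528/(697 + 3777120*√47)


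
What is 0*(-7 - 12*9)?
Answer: 0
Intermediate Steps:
0*(-7 - 12*9) = 0*(-7 - 108) = 0*(-115) = 0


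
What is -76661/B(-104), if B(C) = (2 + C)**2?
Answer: -76661/10404 ≈ -7.3684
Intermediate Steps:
-76661/B(-104) = -76661/(2 - 104)**2 = -76661/((-102)**2) = -76661/10404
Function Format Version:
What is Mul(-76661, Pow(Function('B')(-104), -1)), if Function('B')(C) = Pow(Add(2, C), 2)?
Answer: Rational(-76661, 10404) ≈ -7.3684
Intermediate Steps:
Mul(-76661, Pow(Function('B')(-104), -1)) = Mul(-76661, Pow(Pow(Add(2, -104), 2), -1)) = Mul(-76661, Pow(Pow(-102, 2), -1)) = Mul(-76661, Pow(10404, -1)) = Mul(-76661, Rational(1, 10404)) = Rational(-76661, 10404)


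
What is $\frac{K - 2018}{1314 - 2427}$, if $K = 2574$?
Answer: $- \frac{556}{1113} \approx -0.49955$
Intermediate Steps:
$\frac{K - 2018}{1314 - 2427} = \frac{2574 - 2018}{1314 - 2427} = \frac{556}{-1113} = 556 \left(- \frac{1}{1113}\right) = - \frac{556}{1113}$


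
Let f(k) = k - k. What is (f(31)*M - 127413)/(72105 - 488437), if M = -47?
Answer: 127413/416332 ≈ 0.30604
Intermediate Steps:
f(k) = 0
(f(31)*M - 127413)/(72105 - 488437) = (0*(-47) - 127413)/(72105 - 488437) = (0 - 127413)/(-416332) = -127413*(-1/416332) = 127413/416332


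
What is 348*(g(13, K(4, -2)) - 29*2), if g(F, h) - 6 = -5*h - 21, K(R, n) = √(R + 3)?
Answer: -25404 - 1740*√7 ≈ -30008.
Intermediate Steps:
K(R, n) = √(3 + R)
g(F, h) = -15 - 5*h (g(F, h) = 6 + (-5*h - 21) = 6 + (-21 - 5*h) = -15 - 5*h)
348*(g(13, K(4, -2)) - 29*2) = 348*((-15 - 5*√(3 + 4)) - 29*2) = 348*((-15 - 5*√7) - 58) = 348*(-73 - 5*√7) = -25404 - 1740*√7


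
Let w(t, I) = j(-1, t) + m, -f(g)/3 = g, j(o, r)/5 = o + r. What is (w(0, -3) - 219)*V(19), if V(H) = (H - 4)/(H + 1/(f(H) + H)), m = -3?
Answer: -129390/721 ≈ -179.46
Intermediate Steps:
j(o, r) = 5*o + 5*r (j(o, r) = 5*(o + r) = 5*o + 5*r)
f(g) = -3*g
w(t, I) = -8 + 5*t (w(t, I) = (5*(-1) + 5*t) - 3 = (-5 + 5*t) - 3 = -8 + 5*t)
V(H) = (-4 + H)/(H - 1/(2*H)) (V(H) = (H - 4)/(H + 1/(-3*H + H)) = (-4 + H)/(H + 1/(-2*H)) = (-4 + H)/(H - 1/(2*H)))
(w(0, -3) - 219)*V(19) = ((-8 + 5*0) - 219)*(2*19*(4 - 1*19)/(1 - 2*19²)) = ((-8 + 0) - 219)*(2*19*(4 - 19)/(1 - 2*361)) = (-8 - 219)*(2*19*(-15)/(1 - 722)) = -454*19*(-15)/(-721) = -454*19*(-1)*(-15)/721 = -227*570/721 = -129390/721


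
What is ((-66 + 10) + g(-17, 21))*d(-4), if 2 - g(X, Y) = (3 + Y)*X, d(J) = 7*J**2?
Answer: 39648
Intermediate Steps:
g(X, Y) = 2 - X*(3 + Y) (g(X, Y) = 2 - (3 + Y)*X = 2 - X*(3 + Y))
((-66 + 10) + g(-17, 21))*d(-4) = ((-66 + 10) + (2 - 3*(-17) - 1*(-17)*21))*(7*(-4)**2) = (-56 + (2 + 51 + 357))*(7*16) = (-56 + 410)*112 = 354*112 = 39648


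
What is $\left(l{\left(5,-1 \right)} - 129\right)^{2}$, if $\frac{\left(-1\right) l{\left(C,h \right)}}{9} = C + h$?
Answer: $27225$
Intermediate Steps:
$l{\left(C,h \right)} = - 9 C - 9 h$ ($l{\left(C,h \right)} = - 9 \left(C + h\right) = - 9 C - 9 h$)
$\left(l{\left(5,-1 \right)} - 129\right)^{2} = \left(\left(\left(-9\right) 5 - -9\right) - 129\right)^{2} = \left(\left(-45 + 9\right) - 129\right)^{2} = \left(-36 - 129\right)^{2} = \left(-165\right)^{2} = 27225$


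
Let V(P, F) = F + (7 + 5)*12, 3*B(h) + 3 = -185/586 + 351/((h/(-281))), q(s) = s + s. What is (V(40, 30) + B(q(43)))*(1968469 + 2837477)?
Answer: -12678947414316/12599 ≈ -1.0063e+9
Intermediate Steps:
q(s) = 2*s
B(h) = -1943/1758 - 32877/h (B(h) = -1 + (-185/586 + 351/((h/(-281))))/3 = -1 + (-185*1/586 + 351/((h*(-1/281))))/3 = -1 + (-185/586 + 351/((-h/281)))/3 = -1 + (-185/586 + 351*(-281/h))/3 = -1 + (-185/586 - 98631/h)/3 = -1 + (-185/1758 - 32877/h) = -1943/1758 - 32877/h)
V(P, F) = 144 + F (V(P, F) = F + 12*12 = F + 144 = 144 + F)
(V(40, 30) + B(q(43)))*(1968469 + 2837477) = ((144 + 30) + (-1943/1758 - 32877/(2*43)))*(1968469 + 2837477) = (174 + (-1943/1758 - 32877/86))*4805946 = (174 - 14491216/37797)*4805946 = -7914538/37797*4805946 = -12678947414316/12599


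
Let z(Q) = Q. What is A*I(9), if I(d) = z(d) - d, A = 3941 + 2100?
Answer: 0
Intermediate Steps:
A = 6041
I(d) = 0 (I(d) = d - d = 0)
A*I(9) = 6041*0 = 0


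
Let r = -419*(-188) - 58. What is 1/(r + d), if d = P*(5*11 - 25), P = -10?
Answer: 1/78414 ≈ 1.2753e-5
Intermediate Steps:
r = 78714 (r = 78772 - 58 = 78714)
d = -300 (d = -10*(5*11 - 25) = -10*(55 - 25) = -10*30 = -300)
1/(r + d) = 1/(78714 - 300) = 1/78414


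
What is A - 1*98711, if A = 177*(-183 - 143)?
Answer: -156413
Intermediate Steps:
A = -57702 (A = 177*(-326) = -57702)
A - 1*98711 = -57702 - 1*98711 = -57702 - 98711 = -156413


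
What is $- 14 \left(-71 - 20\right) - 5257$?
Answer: $-3983$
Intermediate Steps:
$- 14 \left(-71 - 20\right) - 5257 = \left(-14\right) \left(-91\right) - 5257 = 1274 - 5257 = -3983$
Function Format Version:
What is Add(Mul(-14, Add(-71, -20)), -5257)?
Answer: -3983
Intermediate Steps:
Add(Mul(-14, Add(-71, -20)), -5257) = Add(Mul(-14, -91), -5257) = Add(1274, -5257) = -3983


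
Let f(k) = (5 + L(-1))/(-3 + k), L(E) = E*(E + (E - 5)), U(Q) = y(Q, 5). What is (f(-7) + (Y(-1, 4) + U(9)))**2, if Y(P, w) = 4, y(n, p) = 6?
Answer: 1936/25 ≈ 77.440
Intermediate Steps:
U(Q) = 6
L(E) = E*(-5 + 2*E) (L(E) = E*(E + (-5 + E)) = E*(-5 + 2*E))
f(k) = 12/(-3 + k) (f(k) = (5 - (-5 + 2*(-1)))/(-3 + k) = (5 - (-5 - 2))/(-3 + k) = (5 - 1*(-7))/(-3 + k) = (5 + 7)/(-3 + k) = 12/(-3 + k))
(f(-7) + (Y(-1, 4) + U(9)))**2 = (12/(-3 - 7) + (4 + 6))**2 = (12/(-10) + 10)**2 = (12*(-1/10) + 10)**2 = (-6/5 + 10)**2 = (44/5)**2 = 1936/25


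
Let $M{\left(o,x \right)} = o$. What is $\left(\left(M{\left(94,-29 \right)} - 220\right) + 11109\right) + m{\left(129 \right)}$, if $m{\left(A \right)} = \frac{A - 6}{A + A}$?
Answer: $\frac{944579}{86} \approx 10983.0$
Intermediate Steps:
$m{\left(A \right)} = \frac{-6 + A}{2 A}$
$\left(\left(M{\left(94,-29 \right)} - 220\right) + 11109\right) + m{\left(129 \right)} = \left(\left(94 - 220\right) + 11109\right) + \frac{-6 + 129}{2 \cdot 129} = \left(\left(94 + \left(-922 + 702\right)\right) + 11109\right) + \frac{1}{2} \cdot \frac{1}{129} \cdot 123 = \left(\left(94 - 220\right) + 11109\right) + \frac{41}{86} = \left(-126 + 11109\right) + \frac{41}{86} = 10983 + \frac{41}{86} = \frac{944579}{86}$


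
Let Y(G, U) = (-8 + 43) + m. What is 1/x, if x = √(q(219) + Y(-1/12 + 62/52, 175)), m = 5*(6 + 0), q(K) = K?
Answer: √71/142 ≈ 0.059339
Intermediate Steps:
m = 30 (m = 5*6 = 30)
Y(G, U) = 65 (Y(G, U) = (-8 + 43) + 30 = 35 + 30 = 65)
x = 2*√71 (x = √(219 + 65) = √284 = 2*√71 ≈ 16.852)
1/x = 1/(2*√71) = √71/142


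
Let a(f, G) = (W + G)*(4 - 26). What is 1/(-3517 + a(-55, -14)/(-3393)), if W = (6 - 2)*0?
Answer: -3393/11933489 ≈ -0.00028433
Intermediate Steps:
W = 0 (W = 4*0 = 0)
a(f, G) = -22*G (a(f, G) = (0 + G)*(4 - 26) = G*(-22) = -22*G)
1/(-3517 + a(-55, -14)/(-3393)) = 1/(-3517 - 22*(-14)/(-3393)) = 1/(-3517 + 308*(-1/3393)) = 1/(-3517 - 308/3393) = 1/(-11933489/3393) = -3393/11933489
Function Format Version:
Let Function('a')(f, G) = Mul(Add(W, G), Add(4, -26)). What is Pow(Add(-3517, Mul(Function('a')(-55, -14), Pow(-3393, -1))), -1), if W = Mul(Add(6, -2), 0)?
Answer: Rational(-3393, 11933489) ≈ -0.00028433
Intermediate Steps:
W = 0 (W = Mul(4, 0) = 0)
Function('a')(f, G) = Mul(-22, G) (Function('a')(f, G) = Mul(Add(0, G), Add(4, -26)) = Mul(G, -22) = Mul(-22, G))
Pow(Add(-3517, Mul(Function('a')(-55, -14), Pow(-3393, -1))), -1) = Pow(Add(-3517, Mul(Mul(-22, -14), Pow(-3393, -1))), -1) = Pow(Add(-3517, Mul(308, Rational(-1, 3393))), -1) = Pow(Add(-3517, Rational(-308, 3393)), -1) = Pow(Rational(-11933489, 3393), -1) = Rational(-3393, 11933489)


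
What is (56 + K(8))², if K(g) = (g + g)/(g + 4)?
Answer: 29584/9 ≈ 3287.1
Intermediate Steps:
K(g) = 2*g/(4 + g) (K(g) = (2*g)/(4 + g) = 2*g/(4 + g))
(56 + K(8))² = (56 + 2*8/(4 + 8))² = (56 + 2*8/12)² = (56 + 2*8*(1/12))² = (56 + 4/3)² = (172/3)² = 29584/9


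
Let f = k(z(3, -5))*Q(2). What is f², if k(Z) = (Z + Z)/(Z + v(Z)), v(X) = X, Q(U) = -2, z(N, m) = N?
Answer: 4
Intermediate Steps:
k(Z) = 1 (k(Z) = (Z + Z)/(Z + Z) = (2*Z)/((2*Z)) = (2*Z)*(1/(2*Z)) = 1)
f = -2 (f = 1*(-2) = -2)
f² = (-2)² = 4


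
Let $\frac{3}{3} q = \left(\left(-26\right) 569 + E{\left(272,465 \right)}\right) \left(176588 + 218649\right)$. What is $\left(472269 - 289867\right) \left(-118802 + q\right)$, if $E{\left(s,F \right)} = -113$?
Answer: $-1074697401039922$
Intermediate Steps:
$q = -5891797959$ ($q = \left(\left(-26\right) 569 - 113\right) \left(176588 + 218649\right) = \left(-14794 - 113\right) 395237 = \left(-14907\right) 395237 = -5891797959$)
$\left(472269 - 289867\right) \left(-118802 + q\right) = \left(472269 - 289867\right) \left(-118802 - 5891797959\right) = 182402 \left(-5891916761\right) = -1074697401039922$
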